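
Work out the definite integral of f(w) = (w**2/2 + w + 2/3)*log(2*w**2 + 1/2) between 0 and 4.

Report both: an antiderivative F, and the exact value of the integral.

Antiderivative: F(w) = (12*w**3*log(2*w**2 + 1/2) - 8*w**3 + 36*w**2*log(2*w**2 + 1/2) - 36*w**2 + 48*w*log(2*w**2 + 1/2) - 90*w + 9*log(w**2 + 1/4) + 45*atan(2*w))/72; value = -181/9 + log(4)/8 + log(65/4)/8 + 5*atan(8)/8 + 64*log(65/2)/3

Whatever form F(w) takes, F'(w) = f(w) is non-negotiable.
F(w) = (12*w**3*log(2*w**2 + 1/2) - 8*w**3 + 36*w**2*log(2*w**2 + 1/2) - 36*w**2 + 48*w*log(2*w**2 + 1/2) - 90*w + 9*log(w**2 + 1/4) + 45*atan(2*w))/72 is an antiderivative of f.
Check: d/dw[(12*w**3*log(2*w**2 + 1/2) - 8*w**3 + 36*w**2*log(2*w**2 + 1/2) - 36*w**2 + 48*w*log(2*w**2 + 1/2) - 90*w + 9*log(w**2 + 1/4) + 45*atan(2*w))/72] = w**2*log(2*w**2 + 1/2)/2 + w*log(2*w**2 + 1/2) + 2*log(2*w**2 + 1/2)/3, which equals f(w).
F(4) = -181/9 + log(65/4)/8 + 5*atan(8)/8 + 64*log(65/2)/3; F(0) = -log(4)/8.
Integral = F(4) - F(0) = -181/9 + log(4)/8 + log(65/4)/8 + 5*atan(8)/8 + 64*log(65/2)/3.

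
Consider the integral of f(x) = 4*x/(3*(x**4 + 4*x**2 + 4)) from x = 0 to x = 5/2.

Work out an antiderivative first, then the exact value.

Antiderivative: F(x) = -2/(3*x**2 + 6); value = 25/99

f matches the chain-rule pattern g'(h)*h' with inner function h(x) = 3*x**2 + 6; substituting u = h(x) collapses the integral.
F(x) = -2/(3*x**2 + 6) is an antiderivative of f.
Check: d/dx[-2/(3*x**2 + 6)] = 4*x/(3*x**4 + 12*x**2 + 12), which equals f(x).
F(5/2) = -8/99; F(0) = -1/3.
Integral = F(5/2) - F(0) = 25/99.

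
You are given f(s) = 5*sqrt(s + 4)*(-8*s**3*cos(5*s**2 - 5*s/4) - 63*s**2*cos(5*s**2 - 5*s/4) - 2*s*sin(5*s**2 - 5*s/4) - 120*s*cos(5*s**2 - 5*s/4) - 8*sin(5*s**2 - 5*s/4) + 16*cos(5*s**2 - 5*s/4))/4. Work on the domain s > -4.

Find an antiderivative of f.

f has the shape u'v + uv' for u = -(s + 4)**(5/2) and v = sin(5*s**2 - 5*s/4) — it is the derivative of the product u*v.
Check: d/ds[-s**2*sqrt(s + 4)*sin(5*s**2 - 5*s/4) - 8*s*sqrt(s + 4)*sin(5*s**2 - 5*s/4) - 16*sqrt(s + 4)*sin(5*s**2 - 5*s/4)] = (-40*s**4*cos(5*s**2 - 5*s/4) - 475*s**3*cos(5*s**2 - 5*s/4) - 10*s**2*sin(5*s**2 - 5*s/4) - 1860*s**2*cos(5*s**2 - 5*s/4) - 80*s*sin(5*s**2 - 5*s/4) - 2320*s*cos(5*s**2 - 5*s/4) - 160*sin(5*s**2 - 5*s/4) + 320*cos(5*s**2 - 5*s/4))/(4*sqrt(s + 4)), which equals f(s).

An antiderivative is F(s) = -s**2*sqrt(s + 4)*sin(5*s**2 - 5*s/4) - 8*s*sqrt(s + 4)*sin(5*s**2 - 5*s/4) - 16*sqrt(s + 4)*sin(5*s**2 - 5*s/4).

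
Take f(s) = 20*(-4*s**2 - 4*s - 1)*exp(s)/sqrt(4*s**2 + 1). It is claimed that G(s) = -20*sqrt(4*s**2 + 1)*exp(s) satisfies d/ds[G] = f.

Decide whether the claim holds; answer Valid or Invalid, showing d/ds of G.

Valid: G'(s) = f(s).

d/ds[G] = (-80*s**2*exp(s) - 80*s*exp(s) - 20*exp(s))/sqrt(4*s**2 + 1)
This equals f(s) exactly, so the claim holds.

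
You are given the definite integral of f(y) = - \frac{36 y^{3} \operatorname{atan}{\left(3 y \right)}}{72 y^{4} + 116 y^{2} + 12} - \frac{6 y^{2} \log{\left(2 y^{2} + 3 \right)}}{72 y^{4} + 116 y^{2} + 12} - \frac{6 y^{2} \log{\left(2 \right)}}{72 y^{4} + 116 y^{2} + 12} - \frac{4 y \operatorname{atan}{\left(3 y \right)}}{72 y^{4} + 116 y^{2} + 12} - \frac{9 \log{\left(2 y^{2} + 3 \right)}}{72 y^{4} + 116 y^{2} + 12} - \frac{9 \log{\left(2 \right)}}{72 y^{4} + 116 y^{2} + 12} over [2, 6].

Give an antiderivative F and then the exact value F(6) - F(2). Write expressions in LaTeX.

Antiderivative: F(y) = - \frac{\log{\left(4 y^{2} + 6 \right)} \operatorname{atan}{\left(3 y \right)}}{4}; value = - \frac{\log{\left(150 \right)} \operatorname{atan}{\left(18 \right)}}{4} + \frac{\log{\left(22 \right)} \operatorname{atan}{\left(6 \right)}}{4}

f has the shape u'v + uv' for u = - \frac{\operatorname{atan}{\left(3 y \right)}}{4} and v = \log{\left(4 y^{2} + 6 \right)} — it is the derivative of the product u*v.
F(y) = - \frac{\log{\left(4 y^{2} + 6 \right)} \operatorname{atan}{\left(3 y \right)}}{4} is an antiderivative of f.
Check: d/dy[- \frac{\log{\left(4 y^{2} + 6 \right)} \operatorname{atan}{\left(3 y \right)}}{4}] = \frac{- 36 y^{3} \operatorname{atan}{\left(3 y \right)} - 6 y^{2} \log{\left(2 y^{2} + 3 \right)} - 6 y^{2} \log{\left(2 \right)} - 4 y \operatorname{atan}{\left(3 y \right)} - 9 \log{\left(2 y^{2} + 3 \right)} - 9 \log{\left(2 \right)}}{72 y^{4} + 116 y^{2} + 12}, which equals f(y).
F(6) = - \frac{\log{\left(150 \right)} \operatorname{atan}{\left(18 \right)}}{4}; F(2) = - \frac{\log{\left(22 \right)} \operatorname{atan}{\left(6 \right)}}{4}.
Integral = F(6) - F(2) = - \frac{\log{\left(150 \right)} \operatorname{atan}{\left(18 \right)}}{4} + \frac{\log{\left(22 \right)} \operatorname{atan}{\left(6 \right)}}{4}.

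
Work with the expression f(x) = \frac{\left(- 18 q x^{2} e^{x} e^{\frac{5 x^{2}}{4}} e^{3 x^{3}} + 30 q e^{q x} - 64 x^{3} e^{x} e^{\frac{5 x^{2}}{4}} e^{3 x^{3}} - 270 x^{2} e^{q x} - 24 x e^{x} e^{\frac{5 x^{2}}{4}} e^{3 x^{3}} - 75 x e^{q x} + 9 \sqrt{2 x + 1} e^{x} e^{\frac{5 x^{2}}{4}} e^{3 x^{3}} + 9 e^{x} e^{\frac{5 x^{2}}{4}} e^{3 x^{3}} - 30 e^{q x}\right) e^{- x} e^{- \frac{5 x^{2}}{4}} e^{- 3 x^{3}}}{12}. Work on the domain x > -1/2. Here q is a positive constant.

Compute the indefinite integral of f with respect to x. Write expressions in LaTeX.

F(x) = \frac{- 6 q x^{3} - 16 x^{4} - 12 x^{2} + 9 x + 3 \left(2 x + 1\right)^{\frac{3}{2}} + 30 e^{q x} e^{- 3 x^{3} - \frac{5 x^{2}}{4} - x} - 30}{12} + C

A candidate is checked by its d/dx: the result must match f(x).
Check: d/dx[\frac{- 6 q x^{3} - 16 x^{4} - 12 x^{2} + 9 x + 3 \left(2 x + 1\right)^{\frac{3}{2}} + 30 e^{q x} e^{- 3 x^{3} - \frac{5 x^{2}}{4} - x} - 30}{12}] = \frac{\left(- 18 q x^{2} e^{x} e^{\frac{5 x^{2}}{4}} e^{3 x^{3}} + 30 q e^{q x} - 64 x^{3} e^{x} e^{\frac{5 x^{2}}{4}} e^{3 x^{3}} - 270 x^{2} e^{q x} - 24 x e^{x} e^{\frac{5 x^{2}}{4}} e^{3 x^{3}} - 75 x e^{q x} + 9 \sqrt{2 x + 1} e^{x} e^{\frac{5 x^{2}}{4}} e^{3 x^{3}} + 9 e^{x} e^{\frac{5 x^{2}}{4}} e^{3 x^{3}} - 30 e^{q x}\right) e^{- x} e^{- \frac{5 x^{2}}{4}} e^{- 3 x^{3}}}{12} = f(x).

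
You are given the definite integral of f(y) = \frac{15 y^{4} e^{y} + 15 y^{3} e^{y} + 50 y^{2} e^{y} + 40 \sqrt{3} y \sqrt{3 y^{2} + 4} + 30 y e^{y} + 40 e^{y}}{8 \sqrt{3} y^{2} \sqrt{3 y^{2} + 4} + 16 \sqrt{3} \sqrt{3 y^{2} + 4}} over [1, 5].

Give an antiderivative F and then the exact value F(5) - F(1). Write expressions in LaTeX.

Recover f(y) by differentiating a candidate F(y); any mismatch rules it out.
F(y) = \frac{\sqrt{3} \left(5 \sqrt{3 y^{2} + 4} e^{y} + 20 \sqrt{3} \log{\left(y^{2} + 2 \right)} + 20 \sqrt{3} \log{\left(2 \right)}\right)}{24} is an antiderivative of f.
Check: d/dy[\frac{\sqrt{3} \left(5 \sqrt{3 y^{2} + 4} e^{y} + 20 \sqrt{3} \log{\left(y^{2} + 2 \right)} + 20 \sqrt{3} \log{\left(2 \right)}\right)}{24}] = \frac{15 \sqrt{3} y^{4} e^{y} + 15 \sqrt{3} y^{3} e^{y} + 50 \sqrt{3} y^{2} e^{y} + 120 y \sqrt{3 y^{2} + 4} + 30 \sqrt{3} y e^{y} + 40 \sqrt{3} e^{y}}{24 y^{2} \sqrt{3 y^{2} + 4} + 48 \sqrt{3 y^{2} + 4}}, which equals f(y).
F(5) = \frac{5 \log{\left(2 \right)}}{2} + \frac{5 \log{\left(27 \right)}}{2} + \frac{5 \sqrt{237} e^{5}}{24}; F(1) = \frac{5 \log{\left(2 \right)}}{2} + \frac{5 \sqrt{21} e}{24} + \frac{5 \log{\left(3 \right)}}{2}.
Integral = F(5) - F(1) = - \frac{5 \log{\left(6 \right)}}{2} - \frac{5 \sqrt{21} e}{24} + \frac{5 \log{\left(54 \right)}}{2} + \frac{5 \sqrt{237} e^{5}}{24}.

Antiderivative: F(y) = \frac{\sqrt{3} \left(5 \sqrt{3 y^{2} + 4} e^{y} + 20 \sqrt{3} \log{\left(y^{2} + 2 \right)} + 20 \sqrt{3} \log{\left(2 \right)}\right)}{24}; value = - \frac{5 \log{\left(6 \right)}}{2} - \frac{5 \sqrt{21} e}{24} + \frac{5 \log{\left(54 \right)}}{2} + \frac{5 \sqrt{237} e^{5}}{24}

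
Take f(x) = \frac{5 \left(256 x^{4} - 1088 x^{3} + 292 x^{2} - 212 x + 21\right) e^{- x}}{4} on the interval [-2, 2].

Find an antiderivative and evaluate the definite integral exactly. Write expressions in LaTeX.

f has the shape u'v + uv' for u = - 20 \left(4 x^{2} - \frac{x}{2} + \frac{3}{4}\right)^{2} and v = e^{- x} — it is the derivative of the product u*v.
F(x) = \frac{\left(- 1280 x^{4} + 320 x^{3} - 500 x^{2} + 60 x - 45\right) e^{- x}}{4} is an antiderivative of f.
Check: d/dx[\frac{\left(- 1280 x^{4} + 320 x^{3} - 500 x^{2} + 60 x - 45\right) e^{- x}}{4}] = \frac{\left(1280 x^{4} - 5440 x^{3} + 1460 x^{2} - 1060 x + 105\right) e^{- x}}{4}, which equals f(x).
F(2) = - \frac{19845}{4 e^{2}}; F(-2) = - \frac{25205 e^{2}}{4}.
Integral = F(2) - F(-2) = - \frac{19845}{4 e^{2}} + \frac{25205 e^{2}}{4}.

Antiderivative: F(x) = \frac{\left(- 1280 x^{4} + 320 x^{3} - 500 x^{2} + 60 x - 45\right) e^{- x}}{4}; value = - \frac{19845}{4 e^{2}} + \frac{25205 e^{2}}{4}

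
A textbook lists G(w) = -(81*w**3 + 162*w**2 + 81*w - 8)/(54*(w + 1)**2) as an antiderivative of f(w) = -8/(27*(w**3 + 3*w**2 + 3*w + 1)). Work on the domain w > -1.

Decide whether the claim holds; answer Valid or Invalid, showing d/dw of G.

d/dw[G] = (-81*w**3 - 243*w**2 - 243*w - 97)/(54*w**3 + 162*w**2 + 162*w + 54)
d/dw[G] - f(w) = -3/2 != 0.

Invalid: d/dw[G] - f = -3/2, which is not 0.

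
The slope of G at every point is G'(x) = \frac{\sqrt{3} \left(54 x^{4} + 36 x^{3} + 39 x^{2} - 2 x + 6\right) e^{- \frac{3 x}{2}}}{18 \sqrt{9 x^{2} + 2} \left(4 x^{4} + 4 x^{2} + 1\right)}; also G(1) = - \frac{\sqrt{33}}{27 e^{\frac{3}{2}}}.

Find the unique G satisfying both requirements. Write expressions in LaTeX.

Any candidate G(x) must reproduce the stated G'(x) exactly.
A general antiderivative is - \frac{2 \sqrt{3 x^{2} + \frac{2}{3}} e^{- \frac{3 x}{2}}}{3 \left(4 x^{2} + 2\right)} + C.
The condition gives C = - \frac{\sqrt{33}}{27 e^{\frac{3}{2}}} - (- \frac{\sqrt{33}}{27 e^{\frac{3}{2}}}) = 0.
So G(x) = - \frac{\sqrt{3} \sqrt{9 x^{2} + 2} e^{- \frac{3 x}{2}}}{9 \left(2 x^{2} + 1\right)}.
Check: d/dx[- \frac{\sqrt{3} \sqrt{9 x^{2} + 2} e^{- \frac{3 x}{2}}}{9 \left(2 x^{2} + 1\right)}] = \frac{54 \sqrt{3} x^{4} + 36 \sqrt{3} x^{3} + 39 \sqrt{3} x^{2} - 2 \sqrt{3} x + 6 \sqrt{3}}{72 x^{4} \sqrt{9 x^{2} + 2} e^{\frac{3 x}{2}} + 72 x^{2} \sqrt{9 x^{2} + 2} e^{\frac{3 x}{2}} + 18 \sqrt{9 x^{2} + 2} e^{\frac{3 x}{2}}}, which equals G'(x).

G(x) = - \frac{\sqrt{3} \sqrt{9 x^{2} + 2} e^{- \frac{3 x}{2}}}{9 \left(2 x^{2} + 1\right)}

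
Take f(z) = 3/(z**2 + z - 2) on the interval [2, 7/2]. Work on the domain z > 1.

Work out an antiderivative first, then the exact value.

Factor the denominator ((z - 1)*(z + 2)) and decompose: f = -1/(z + 2) + 1/(z - 1); each piece integrates to a log, atan, or power term.
F(z) = log(z - 1) - log(z + 2) is an antiderivative of f.
Check: d/dz[log(z - 1) - log(z + 2)] = 3/(z**2 + z - 2) = f(z).
F(7/2) = -log(11/2) + log(5/2); F(2) = -log(4).
Integral = F(7/2) - F(2) = -log(11/2) + log(5/2) + log(4).

Antiderivative: F(z) = log(z - 1) - log(z + 2); value = -log(11/2) + log(5/2) + log(4)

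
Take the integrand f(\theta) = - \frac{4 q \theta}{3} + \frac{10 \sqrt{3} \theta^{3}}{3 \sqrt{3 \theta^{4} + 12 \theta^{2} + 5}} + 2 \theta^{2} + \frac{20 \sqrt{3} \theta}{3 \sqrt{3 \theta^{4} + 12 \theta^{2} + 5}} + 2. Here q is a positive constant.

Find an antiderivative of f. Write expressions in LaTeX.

An antiderivative is F(\theta) = \frac{\sqrt{3} \left(- 2 \sqrt{3} q \theta^{2} + 2 \sqrt{3} \theta^{3} + 6 \sqrt{3} \theta + 5 \sqrt{3 \theta^{4} + 12 \theta^{2} + 5} + 5 \sqrt{3}\right)}{9}.

Integrate term by term and add the pieces.
Check: d/d\theta[\frac{\sqrt{3} \left(- 2 \sqrt{3} q \theta^{2} + 2 \sqrt{3} \theta^{3} + 6 \sqrt{3} \theta + 5 \sqrt{3 \theta^{4} + 12 \theta^{2} + 5} + 5 \sqrt{3}\right)}{9}] = \frac{- 4 q \theta \sqrt{3 \theta^{4} + 12 \theta^{2} + 5} + 10 \sqrt{3} \theta^{3} + 6 \theta^{2} \sqrt{3 \theta^{4} + 12 \theta^{2} + 5} + 20 \sqrt{3} \theta + 6 \sqrt{3 \theta^{4} + 12 \theta^{2} + 5}}{3 \sqrt{3 \theta^{4} + 12 \theta^{2} + 5}}, which equals f(\theta).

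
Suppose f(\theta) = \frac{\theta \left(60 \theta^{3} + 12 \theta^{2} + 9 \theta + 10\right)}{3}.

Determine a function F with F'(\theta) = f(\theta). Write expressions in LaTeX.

An antiderivative is F(\theta) = \frac{\theta^{2} \left(12 \theta^{3} + 3 \theta^{2} + 3 \theta + 5\right)}{3}.

Whatever form F(\theta) takes, F'(\theta) = f(\theta) is non-negotiable.
Check: d/d\theta[\frac{\theta^{2} \left(12 \theta^{3} + 3 \theta^{2} + 3 \theta + 5\right)}{3}] = 20 \theta^{4} + 4 \theta^{3} + 3 \theta^{2} + \frac{10 \theta}{3}, which equals f(\theta).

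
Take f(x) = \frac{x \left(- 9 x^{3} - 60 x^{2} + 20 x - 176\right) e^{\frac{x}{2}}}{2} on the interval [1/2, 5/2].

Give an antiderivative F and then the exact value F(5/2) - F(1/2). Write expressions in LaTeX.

Recognize the product-rule pattern: f = u'v + uv' with u = - 4 \left(- \frac{3 x^{2}}{2} + x - 4\right)^{2}, v = e^{\frac{x}{2}}, so integration by parts undoes it.
F(x) = - 9 x^{4} e^{\frac{x}{2}} + 12 x^{3} e^{\frac{x}{2}} - 52 x^{2} e^{\frac{x}{2}} + 32 x e^{\frac{x}{2}} - 64 e^{\frac{x}{2}} is an antiderivative of f.
Check: d/dx[- 9 x^{4} e^{\frac{x}{2}} + 12 x^{3} e^{\frac{x}{2}} - 52 x^{2} e^{\frac{x}{2}} + 32 x e^{\frac{x}{2}} - 64 e^{\frac{x}{2}}] = - \frac{9 x^{4} e^{\frac{x}{2}}}{2} - 30 x^{3} e^{\frac{x}{2}} + 10 x^{2} e^{\frac{x}{2}} - 88 x e^{\frac{x}{2}}, which equals f(x).
F(5/2) = - \frac{7569 e^{\frac{5}{4}}}{16}; F(1/2) = - \frac{961 e^{\frac{1}{4}}}{16}.
Integral = F(5/2) - F(1/2) = - \frac{7569 e^{\frac{5}{4}}}{16} + \frac{961 e^{\frac{1}{4}}}{16}.

Antiderivative: F(x) = - 9 x^{4} e^{\frac{x}{2}} + 12 x^{3} e^{\frac{x}{2}} - 52 x^{2} e^{\frac{x}{2}} + 32 x e^{\frac{x}{2}} - 64 e^{\frac{x}{2}}; value = - \frac{7569 e^{\frac{5}{4}}}{16} + \frac{961 e^{\frac{1}{4}}}{16}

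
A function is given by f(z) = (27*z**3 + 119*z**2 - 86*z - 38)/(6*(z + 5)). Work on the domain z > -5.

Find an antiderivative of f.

Any candidate F(z) must reproduce f(z) exactly when differentiated.
Check: d/dz[3*z**3/2 - 4*z**2/3 - z - 4*log(z/2 + 5/2)/3] = (27*z**3 + 119*z**2 - 86*z - 38)/(6*z + 30), which equals f(z).

An antiderivative is F(z) = 3*z**3/2 - 4*z**2/3 - z - 4*log(z/2 + 5/2)/3.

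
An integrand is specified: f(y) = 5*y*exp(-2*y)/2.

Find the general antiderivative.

f has the shape u'v + uv' for u = -5*y/4 - 5/8 and v = exp(-2*y) — it is the derivative of the product u*v.
Check: d/dy[5*(-2*y - 1)*exp(-2*y)/8] = 5*y*exp(-2*y)/2 = f(y).

F(y) = 5*(-2*y - 1)*exp(-2*y)/8 + C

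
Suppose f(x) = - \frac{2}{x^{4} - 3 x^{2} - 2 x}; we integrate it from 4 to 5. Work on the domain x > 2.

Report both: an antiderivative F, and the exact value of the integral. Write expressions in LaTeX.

Factor the denominator (x \left(x - 2\right) \left(x + 1\right)^{2}) and decompose: f = - \frac{8}{9 \left(x + 1\right)} - \frac{2}{3 \left(x + 1\right)^{2}} - \frac{1}{9 \left(x - 2\right)} + \frac{1}{x}; each piece integrates to a log, atan, or power term.
F(x) = \log{\left(x \right)} - \frac{\log{\left(x - 2 \right)}}{9} - \frac{8 \log{\left(x + 1 \right)}}{9} + \frac{2}{3 x + 3} is an antiderivative of f.
Check: d/dx[\log{\left(x \right)} - \frac{\log{\left(x - 2 \right)}}{9} - \frac{8 \log{\left(x + 1 \right)}}{9} + \frac{2}{3 x + 3}] = - \frac{2}{x^{4} - 3 x^{2} - 2 x} = f(x).
F(5) = - \frac{8 \log{\left(6 \right)}}{9} - \frac{\log{\left(3 \right)}}{9} + \frac{1}{9} + \log{\left(5 \right)}; F(4) = - \frac{8 \log{\left(5 \right)}}{9} - \frac{\log{\left(2 \right)}}{9} + \frac{2}{15} + \log{\left(4 \right)}.
Integral = F(5) - F(4) = - \frac{8 \log{\left(6 \right)}}{9} - \log{\left(4 \right)} - \frac{\log{\left(3 \right)}}{9} - \frac{1}{45} + \frac{\log{\left(2 \right)}}{9} + \frac{17 \log{\left(5 \right)}}{9}.

Antiderivative: F(x) = \log{\left(x \right)} - \frac{\log{\left(x - 2 \right)}}{9} - \frac{8 \log{\left(x + 1 \right)}}{9} + \frac{2}{3 x + 3}; value = - \frac{8 \log{\left(6 \right)}}{9} - \log{\left(4 \right)} - \frac{\log{\left(3 \right)}}{9} - \frac{1}{45} + \frac{\log{\left(2 \right)}}{9} + \frac{17 \log{\left(5 \right)}}{9}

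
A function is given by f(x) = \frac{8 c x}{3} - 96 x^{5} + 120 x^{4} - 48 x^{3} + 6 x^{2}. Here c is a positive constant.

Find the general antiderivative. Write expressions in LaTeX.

F(x) = \frac{2 x^{2} \left(2 c - 3 x \left(2 x - 1\right)^{3}\right)}{3} + C

The integrand splits into summands that can be handled one at a time.
Check: d/dx[\frac{2 x^{2} \left(2 c - 3 x \left(2 x - 1\right)^{3}\right)}{3}] = \frac{8 c x}{3} - 96 x^{5} + 120 x^{4} - 48 x^{3} + 6 x^{2} = f(x).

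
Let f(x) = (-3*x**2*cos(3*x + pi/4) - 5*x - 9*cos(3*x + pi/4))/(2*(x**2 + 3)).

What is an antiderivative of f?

For F(x) to be correct the identity F'(x) - f(x) = 0 must hold.
Check: d/dx[-(5*log(x**2/2 + 3/2) + 2*sin(3*x + pi/4))/4] = (-3*x**2*cos(3*x + pi/4) - 5*x - 9*cos(3*x + pi/4))/(2*x**2 + 6), which equals f(x).

An antiderivative is F(x) = -(5*log(x**2/2 + 3/2) + 2*sin(3*x + pi/4))/4.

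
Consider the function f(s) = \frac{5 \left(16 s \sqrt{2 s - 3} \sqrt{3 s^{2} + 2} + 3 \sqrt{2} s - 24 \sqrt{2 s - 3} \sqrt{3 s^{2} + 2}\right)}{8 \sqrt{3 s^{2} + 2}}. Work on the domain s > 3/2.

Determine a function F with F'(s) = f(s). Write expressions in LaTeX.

An antiderivative is F(s) = 4 s^{2} \sqrt{2 s - 3} - 12 s \sqrt{2 s - 3} + 9 \sqrt{2 s - 3} + \frac{5 \sqrt{\frac{3 s^{2}}{2} + 1}}{4}.

Recover f(s) by differentiating a candidate F(s); any mismatch rules it out.
Check: d/ds[4 s^{2} \sqrt{2 s - 3} - 12 s \sqrt{2 s - 3} + 9 \sqrt{2 s - 3} + \frac{5 \sqrt{\frac{3 s^{2}}{2} + 1}}{4}] = \frac{160 s^{2} \sqrt{3 s^{2} + 2} + 15 \sqrt{2} s \sqrt{2 s - 3} - 480 s \sqrt{3 s^{2} + 2} + 360 \sqrt{3 s^{2} + 2}}{8 \sqrt{2 s - 3} \sqrt{3 s^{2} + 2}}, which equals f(s).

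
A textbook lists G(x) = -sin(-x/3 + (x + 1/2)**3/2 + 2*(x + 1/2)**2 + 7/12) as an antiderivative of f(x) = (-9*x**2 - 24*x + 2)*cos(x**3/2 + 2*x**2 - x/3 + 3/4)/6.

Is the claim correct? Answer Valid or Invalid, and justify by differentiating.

d/dx[G] = -3*x**2*cos(x**3/2 + 11*x**2/4 + 49*x/24 + 55/48)/2 - 11*x*cos(x**3/2 + 11*x**2/4 + 49*x/24 + 55/48)/2 - 49*cos(x**3/2 + 11*x**2/4 + 49*x/24 + 55/48)/24
d/dx[G] - f(x) = 3*x**2*cos(x**3/2 + 2*x**2 - x/3 + 3/4)/2 - 3*x**2*cos(x**3/2 + 11*x**2/4 + 49*x/24 + 55/48)/2 + 4*x*cos(x**3/2 + 2*x**2 - x/3 + 3/4) - 11*x*cos(x**3/2 + 11*x**2/4 + 49*x/24 + 55/48)/2 - cos(x**3/2 + 2*x**2 - x/3 + 3/4)/3 - 49*cos(x**3/2 + 11*x**2/4 + 49*x/24 + 55/48)/24 != 0.

Invalid: d/dx[G] - f = 3*x**2*cos(x**3/2 + 2*x**2 - x/3 + 3/4)/2 - 3*x**2*cos(x**3/2 + 11*x**2/4 + 49*x/24 + 55/48)/2 + 4*x*cos(x**3/2 + 2*x**2 - x/3 + 3/4) - 11*x*cos(x**3/2 + 11*x**2/4 + 49*x/24 + 55/48)/2 - cos(x**3/2 + 2*x**2 - x/3 + 3/4)/3 - 49*cos(x**3/2 + 11*x**2/4 + 49*x/24 + 55/48)/24, which is not 0.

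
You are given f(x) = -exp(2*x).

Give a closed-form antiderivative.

Recover f(x) by differentiating a candidate F(x); any mismatch rules it out.
Check: d/dx[-exp(2*x)/2] = -exp(2*x) = f(x).

An antiderivative is F(x) = -exp(2*x)/2.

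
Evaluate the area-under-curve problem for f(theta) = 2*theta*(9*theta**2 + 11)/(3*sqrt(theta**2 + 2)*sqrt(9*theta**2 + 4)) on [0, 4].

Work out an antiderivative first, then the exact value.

Recognize the product-rule pattern: f = u'v + uv' with u = 2*sqrt(3*theta**2/2 + 3)/3, v = sqrt(3*theta**2/2 + 2/3), so integration by parts undoes it.
F(theta) = 2*sqrt(3*theta**2/2 + 2/3)*sqrt(3*theta**2/2 + 3)/3 is an antiderivative of f.
Check: d/dtheta[2*sqrt(3*theta**2/2 + 2/3)*sqrt(3*theta**2/2 + 3)/3] = (18*theta**3 + 22*theta)/(3*sqrt(theta**2 + 2)*sqrt(9*theta**2 + 4)), which equals f(theta).
F(4) = 2*sqrt(74); F(0) = 2*sqrt(2)/3.
Integral = F(4) - F(0) = -2*sqrt(2)/3 + 2*sqrt(74).

Antiderivative: F(theta) = 2*sqrt(3*theta**2/2 + 2/3)*sqrt(3*theta**2/2 + 3)/3; value = -2*sqrt(2)/3 + 2*sqrt(74)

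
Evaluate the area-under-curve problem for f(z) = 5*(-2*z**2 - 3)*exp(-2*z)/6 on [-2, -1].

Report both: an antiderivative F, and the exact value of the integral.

Recognize the product-rule pattern: f = u'v + uv' with u = 5*z**2/6 + 5*z/6 + 5/3, v = exp(-2*z), so integration by parts undoes it.
F(z) = 5*z**2*exp(-2*z)/6 + 5*z*exp(-2*z)/6 + 5*exp(-2*z)/3 is an antiderivative of f.
Check: d/dz[5*z**2*exp(-2*z)/6 + 5*z*exp(-2*z)/6 + 5*exp(-2*z)/3] = (-10*z**2 - 15)*exp(-2*z)/6, which equals f(z).
F(-1) = 5*exp(2)/3; F(-2) = 10*exp(4)/3.
Integral = F(-1) - F(-2) = -10*exp(4)/3 + 5*exp(2)/3.

Antiderivative: F(z) = 5*z**2*exp(-2*z)/6 + 5*z*exp(-2*z)/6 + 5*exp(-2*z)/3; value = -10*exp(4)/3 + 5*exp(2)/3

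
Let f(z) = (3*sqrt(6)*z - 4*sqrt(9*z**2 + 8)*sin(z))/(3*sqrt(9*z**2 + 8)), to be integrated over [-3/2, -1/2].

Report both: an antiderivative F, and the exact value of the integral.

Antiderivative: F(z) = 2*sqrt(3*z**2/2 + 4/3)/3 + 4*cos(z)/3; value = -sqrt(678)/18 - 4*cos(3/2)/3 + sqrt(246)/18 + 4*cos(1/2)/3

Recover f(z) by differentiating a candidate F(z); any mismatch rules it out.
F(z) = 2*sqrt(3*z**2/2 + 4/3)/3 + 4*cos(z)/3 is an antiderivative of f.
Check: d/dz[2*sqrt(3*z**2/2 + 4/3)/3 + 4*cos(z)/3] = (3*sqrt(6)*z - 4*sqrt(9*z**2 + 8)*sin(z))/(3*sqrt(9*z**2 + 8)) = f(z).
F(-1/2) = sqrt(246)/18 + 4*cos(1/2)/3; F(-3/2) = 4*cos(3/2)/3 + sqrt(678)/18.
Integral = F(-1/2) - F(-3/2) = -sqrt(678)/18 - 4*cos(3/2)/3 + sqrt(246)/18 + 4*cos(1/2)/3.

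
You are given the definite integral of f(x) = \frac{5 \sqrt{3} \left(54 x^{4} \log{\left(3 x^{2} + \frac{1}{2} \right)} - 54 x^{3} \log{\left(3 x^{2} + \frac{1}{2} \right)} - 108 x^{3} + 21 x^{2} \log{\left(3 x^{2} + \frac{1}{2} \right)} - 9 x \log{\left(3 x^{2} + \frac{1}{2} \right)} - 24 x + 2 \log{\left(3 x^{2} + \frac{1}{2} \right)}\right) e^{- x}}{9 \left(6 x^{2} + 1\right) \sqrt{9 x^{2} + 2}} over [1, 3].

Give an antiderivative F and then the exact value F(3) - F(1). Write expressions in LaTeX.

A first test for any F(x): its x-derivative must equal f(x) identically.
F(x) = - \frac{5 \sqrt{3 x^{2} + \frac{2}{3}} e^{- x} \log{\left(3 x^{2} + \frac{1}{2} \right)}}{3} is an antiderivative of f.
Check: d/dx[- \frac{5 \sqrt{3 x^{2} + \frac{2}{3}} e^{- x} \log{\left(3 x^{2} + \frac{1}{2} \right)}}{3}] = \frac{270 \sqrt{3} x^{4} \log{\left(3 x^{2} + \frac{1}{2} \right)} - 270 \sqrt{3} x^{3} \log{\left(3 x^{2} + \frac{1}{2} \right)} - 540 \sqrt{3} x^{3} + 105 \sqrt{3} x^{2} \log{\left(3 x^{2} + \frac{1}{2} \right)} - 45 \sqrt{3} x \log{\left(3 x^{2} + \frac{1}{2} \right)} - 120 \sqrt{3} x + 10 \sqrt{3} \log{\left(3 x^{2} + \frac{1}{2} \right)}}{54 x^{2} \sqrt{9 x^{2} + 2} e^{x} + 9 \sqrt{9 x^{2} + 2} e^{x}}, which equals f(x).
F(3) = - \frac{5 \sqrt{249} \log{\left(\frac{55}{2} \right)}}{9 e^{3}}; F(1) = - \frac{5 \sqrt{33} \log{\left(\frac{7}{2} \right)}}{9 e}.
Integral = F(3) - F(1) = - \frac{5 \sqrt{249} \log{\left(\frac{55}{2} \right)}}{9 e^{3}} + \frac{5 \sqrt{33} \log{\left(\frac{7}{2} \right)}}{9 e}.

Antiderivative: F(x) = - \frac{5 \sqrt{3 x^{2} + \frac{2}{3}} e^{- x} \log{\left(3 x^{2} + \frac{1}{2} \right)}}{3}; value = - \frac{5 \sqrt{249} \log{\left(\frac{55}{2} \right)}}{9 e^{3}} + \frac{5 \sqrt{33} \log{\left(\frac{7}{2} \right)}}{9 e}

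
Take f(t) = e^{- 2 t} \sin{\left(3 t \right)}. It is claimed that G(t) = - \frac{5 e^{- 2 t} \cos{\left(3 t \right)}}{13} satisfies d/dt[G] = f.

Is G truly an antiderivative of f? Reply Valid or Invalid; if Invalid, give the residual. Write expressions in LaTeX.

d/dt[G] = \frac{\left(15 \sin{\left(3 t \right)} + 10 \cos{\left(3 t \right)}\right) e^{- 2 t}}{13}
d/dt[G] - f(t) = \frac{\left(2 \sin{\left(3 t \right)} + 10 \cos{\left(3 t \right)}\right) e^{- 2 t}}{13} != 0.

Invalid: d/dt[G] - f = \frac{\left(2 \sin{\left(3 t \right)} + 10 \cos{\left(3 t \right)}\right) e^{- 2 t}}{13}, which is not 0.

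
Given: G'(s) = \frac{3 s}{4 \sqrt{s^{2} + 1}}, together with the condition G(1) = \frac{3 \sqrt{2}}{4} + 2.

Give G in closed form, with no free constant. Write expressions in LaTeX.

G(s) = \frac{3 \sqrt{s^{2} + 1}}{4} + 2

G'(s) matches the chain-rule pattern g'(h)*h' with inner function h(s) = s^{2} + 1; substituting u = h(s) collapses the integral.
A general antiderivative is \frac{3 \sqrt{s^{2} + 1}}{4} + C.
The condition gives C = \frac{3 \sqrt{2}}{4} + 2 - (\frac{3 \sqrt{2}}{4}) = 2.
So G(s) = \frac{3 \sqrt{s^{2} + 1}}{4} + 2.
Check: d/ds[\frac{3 \sqrt{s^{2} + 1}}{4} + 2] = \frac{3 s}{4 \sqrt{s^{2} + 1}} = G'(s).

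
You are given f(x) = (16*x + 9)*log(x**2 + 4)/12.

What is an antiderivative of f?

An antiderivative is F(x) = 2*x**2*log(x**2 + 4)/3 - 2*x**2/3 + 3*x*log(x**2 + 4)/4 - 3*x/2 + 8*log(x**2 + 4)/3 + 3*atan(x/2).

An antiderivative F(x) passes only if d/dx[F] lands on f(x) exactly.
Check: d/dx[2*x**2*log(x**2 + 4)/3 - 2*x**2/3 + 3*x*log(x**2 + 4)/4 - 3*x/2 + 8*log(x**2 + 4)/3 + 3*atan(x/2)] = 4*x*log(x**2 + 4)/3 + 3*log(x**2 + 4)/4, which equals f(x).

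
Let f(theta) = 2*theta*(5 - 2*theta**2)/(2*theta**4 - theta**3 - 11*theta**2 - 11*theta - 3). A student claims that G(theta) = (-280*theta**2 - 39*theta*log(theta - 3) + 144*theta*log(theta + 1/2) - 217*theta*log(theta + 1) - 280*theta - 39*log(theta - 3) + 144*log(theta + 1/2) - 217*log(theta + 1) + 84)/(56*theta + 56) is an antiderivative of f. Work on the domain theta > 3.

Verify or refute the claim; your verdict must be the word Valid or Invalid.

d/dtheta[G] = (-10*theta**4 + theta**3 + 55*theta**2 + 65*theta + 15)/(2*theta**4 - theta**3 - 11*theta**2 - 11*theta - 3)
d/dtheta[G] - f(theta) = -5 != 0.

Invalid: d/dtheta[G] - f = -5, which is not 0.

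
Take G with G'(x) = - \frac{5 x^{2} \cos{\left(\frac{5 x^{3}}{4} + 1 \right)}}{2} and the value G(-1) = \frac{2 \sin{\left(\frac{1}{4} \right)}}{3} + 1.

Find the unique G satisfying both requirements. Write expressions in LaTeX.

The substitution u = \frac{5 x^{3}}{4} + 1 works: G'(x) is exactly (dG/du)*(du/dx) for that inner function.
A general antiderivative is - \frac{2 \sin{\left(\frac{5 x^{3}}{4} + 1 \right)}}{3} + C.
The condition gives C = \frac{2 \sin{\left(\frac{1}{4} \right)}}{3} + 1 - (\frac{2 \sin{\left(\frac{1}{4} \right)}}{3}) = 1.
So G(x) = \frac{3 - 2 \sin{\left(\frac{5 x^{3}}{4} + 1 \right)}}{3}.
Check: d/dx[\frac{3 - 2 \sin{\left(\frac{5 x^{3}}{4} + 1 \right)}}{3}] = - \frac{5 x^{2} \cos{\left(\frac{5 x^{3}}{4} + 1 \right)}}{2} = G'(x).

G(x) = \frac{3 - 2 \sin{\left(\frac{5 x^{3}}{4} + 1 \right)}}{3}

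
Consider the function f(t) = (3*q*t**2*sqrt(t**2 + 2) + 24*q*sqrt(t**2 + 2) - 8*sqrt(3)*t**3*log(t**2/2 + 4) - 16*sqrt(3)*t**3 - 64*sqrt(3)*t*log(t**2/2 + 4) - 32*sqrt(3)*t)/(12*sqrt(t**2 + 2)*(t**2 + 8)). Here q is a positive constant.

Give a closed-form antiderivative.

Whatever form F(t) takes, F'(t) = f(t) is non-negotiable.
Check: d/dt[(3*q*t - 8*sqrt(3)*sqrt(t**2 + 2)*log(t**2/2 + 4))/12] = (3*q*t**2*sqrt(t**2 + 2) + 24*q*sqrt(t**2 + 2) - 8*sqrt(3)*t**3*log(t**2/2 + 4) - 16*sqrt(3)*t**3 - 64*sqrt(3)*t*log(t**2/2 + 4) - 32*sqrt(3)*t)/(12*t**2*sqrt(t**2 + 2) + 96*sqrt(t**2 + 2)), which equals f(t).

An antiderivative is F(t) = (3*q*t - 8*sqrt(3)*sqrt(t**2 + 2)*log(t**2/2 + 4))/12.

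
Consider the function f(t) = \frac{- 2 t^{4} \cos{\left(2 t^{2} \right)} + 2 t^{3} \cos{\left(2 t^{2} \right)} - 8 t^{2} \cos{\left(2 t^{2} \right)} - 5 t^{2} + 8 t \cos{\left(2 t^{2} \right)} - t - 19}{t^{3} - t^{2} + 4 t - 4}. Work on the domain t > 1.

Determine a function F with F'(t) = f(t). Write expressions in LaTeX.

For F(t) to be correct the identity F'(t) - f(t) = 0 must hold.
Check: d/dt[- 5 \log{\left(2 t - 2 \right)} - \frac{\sin{\left(2 t^{2} \right)}}{2} - \frac{\operatorname{atan}{\left(\frac{t}{2} \right)}}{2}] = \frac{- 2 t^{4} \cos{\left(2 t^{2} \right)} + 2 t^{3} \cos{\left(2 t^{2} \right)} - 8 t^{2} \cos{\left(2 t^{2} \right)} - 5 t^{2} + 8 t \cos{\left(2 t^{2} \right)} - t - 19}{t^{3} - t^{2} + 4 t - 4} = f(t).

An antiderivative is F(t) = - 5 \log{\left(2 t - 2 \right)} - \frac{\sin{\left(2 t^{2} \right)}}{2} - \frac{\operatorname{atan}{\left(\frac{t}{2} \right)}}{2}.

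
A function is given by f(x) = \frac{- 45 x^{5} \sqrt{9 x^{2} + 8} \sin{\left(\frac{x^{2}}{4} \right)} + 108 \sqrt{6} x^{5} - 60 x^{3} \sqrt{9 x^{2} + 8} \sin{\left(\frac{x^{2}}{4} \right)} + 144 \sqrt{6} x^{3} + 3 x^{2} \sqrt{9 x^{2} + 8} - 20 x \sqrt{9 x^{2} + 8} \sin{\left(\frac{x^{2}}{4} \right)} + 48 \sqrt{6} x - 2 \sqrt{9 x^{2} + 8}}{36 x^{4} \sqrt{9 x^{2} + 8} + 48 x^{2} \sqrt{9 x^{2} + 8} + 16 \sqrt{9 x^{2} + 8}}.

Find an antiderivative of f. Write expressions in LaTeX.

An antiderivative is F(x) = - \frac{x}{4 \left(3 x^{2} + 2\right)} + 2 \sqrt{\frac{3 x^{2}}{2} + \frac{4}{3}} + \frac{5 \cos{\left(\frac{x^{2}}{4} \right)}}{2}.

Since d/dx undoes antidifferentiation here, F'(x) = f(x) is required of F(x).
Check: d/dx[- \frac{x}{4 \left(3 x^{2} + 2\right)} + 2 \sqrt{\frac{3 x^{2}}{2} + \frac{4}{3}} + \frac{5 \cos{\left(\frac{x^{2}}{4} \right)}}{2}] = \frac{- 45 x^{5} \sqrt{9 x^{2} + 8} \sin{\left(\frac{x^{2}}{4} \right)} + 108 \sqrt{6} x^{5} - 60 x^{3} \sqrt{9 x^{2} + 8} \sin{\left(\frac{x^{2}}{4} \right)} + 144 \sqrt{6} x^{3} + 3 x^{2} \sqrt{9 x^{2} + 8} - 20 x \sqrt{9 x^{2} + 8} \sin{\left(\frac{x^{2}}{4} \right)} + 48 \sqrt{6} x - 2 \sqrt{9 x^{2} + 8}}{36 x^{4} \sqrt{9 x^{2} + 8} + 48 x^{2} \sqrt{9 x^{2} + 8} + 16 \sqrt{9 x^{2} + 8}} = f(x).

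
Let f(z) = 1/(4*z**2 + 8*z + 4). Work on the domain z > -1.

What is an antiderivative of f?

An antiderivative is F(z) = -1/(4*(z + 1)).

Any candidate F(z) must reproduce f(z) exactly when differentiated.
Check: d/dz[-1/(4*(z + 1))] = 1/(4*z**2 + 8*z + 4) = f(z).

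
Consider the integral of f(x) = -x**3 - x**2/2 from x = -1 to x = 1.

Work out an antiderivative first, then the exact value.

Integrate term by term and add the pieces.
F(x) = -x**3*(3*x + 2)/12 is an antiderivative of f.
Check: d/dx[-x**3*(3*x + 2)/12] = -x**3 - x**2/2 = f(x).
F(1) = -5/12; F(-1) = -1/12.
Integral = F(1) - F(-1) = -1/3.

Antiderivative: F(x) = -x**3*(3*x + 2)/12; value = -1/3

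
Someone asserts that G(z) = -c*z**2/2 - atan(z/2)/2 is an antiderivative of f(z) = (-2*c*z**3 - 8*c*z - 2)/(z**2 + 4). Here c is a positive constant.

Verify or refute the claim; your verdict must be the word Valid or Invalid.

d/dz[G] = (-c*z**3 - 4*c*z - 1)/(z**2 + 4)
d/dz[G] - f(z) = (c*z**3 + 4*c*z + 1)/(z**2 + 4) != 0.

Invalid: d/dz[G] - f = (c*z**3 + 4*c*z + 1)/(z**2 + 4), which is not 0.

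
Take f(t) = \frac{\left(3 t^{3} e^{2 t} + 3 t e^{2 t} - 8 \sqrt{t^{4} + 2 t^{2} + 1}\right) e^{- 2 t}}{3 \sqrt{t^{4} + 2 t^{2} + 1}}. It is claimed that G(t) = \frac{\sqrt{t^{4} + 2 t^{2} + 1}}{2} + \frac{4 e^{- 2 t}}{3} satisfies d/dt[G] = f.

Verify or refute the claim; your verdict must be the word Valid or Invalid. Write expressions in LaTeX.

Valid: G'(t) = f(t).

d/dt[G] = \frac{\left(3 t^{3} e^{2 t} + 3 t e^{2 t} - 8 \sqrt{t^{4} + 2 t^{2} + 1}\right) e^{- 2 t}}{3 \sqrt{t^{4} + 2 t^{2} + 1}}
This equals f(t) exactly, so the claim holds.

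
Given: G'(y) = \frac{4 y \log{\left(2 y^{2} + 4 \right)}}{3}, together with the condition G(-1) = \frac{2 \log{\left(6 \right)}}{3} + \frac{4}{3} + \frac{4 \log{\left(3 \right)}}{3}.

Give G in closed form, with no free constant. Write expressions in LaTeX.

Differentiate the proposed G(y) back; it has to land on the given G'(y).
A general antiderivative is \frac{2 y^{2} \log{\left(2 y^{2} + 4 \right)}}{3} - \frac{2 y^{2}}{3} + \frac{4 \log{\left(y^{2} + 2 \right)}}{3} + C.
The condition gives C = \frac{2 \log{\left(6 \right)}}{3} + \frac{4}{3} + \frac{4 \log{\left(3 \right)}}{3} - (- \frac{2}{3} + \frac{2 \log{\left(6 \right)}}{3} + \frac{4 \log{\left(3 \right)}}{3}) = 2.
So G(y) = \frac{2 y^{2} \log{\left(2 y^{2} + 4 \right)}}{3} - \frac{2 y^{2}}{3} + \frac{4 \log{\left(y^{2} + 2 \right)}}{3} + 2.
Check: d/dy[\frac{2 y^{2} \log{\left(2 y^{2} + 4 \right)}}{3} - \frac{2 y^{2}}{3} + \frac{4 \log{\left(y^{2} + 2 \right)}}{3} + 2] = \frac{4 y \log{\left(y^{2} + 2 \right)}}{3} + \frac{4 y \log{\left(2 \right)}}{3}, which equals G'(y).

G(y) = \frac{2 y^{2} \log{\left(2 y^{2} + 4 \right)}}{3} - \frac{2 y^{2}}{3} + \frac{4 \log{\left(y^{2} + 2 \right)}}{3} + 2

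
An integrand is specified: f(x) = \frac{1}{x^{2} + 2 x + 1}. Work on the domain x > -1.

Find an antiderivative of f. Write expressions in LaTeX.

An antiderivative is F(x) = - \frac{1}{x + 1}.

Any candidate F(x) must reproduce f(x) exactly when differentiated.
Check: d/dx[- \frac{1}{x + 1}] = \frac{1}{x^{2} + 2 x + 1} = f(x).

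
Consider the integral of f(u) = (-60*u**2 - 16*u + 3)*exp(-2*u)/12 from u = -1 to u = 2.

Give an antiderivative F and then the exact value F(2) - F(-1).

Antiderivative: F(u) = (60*u**2 + 76*u + 35)*exp(-2*u)/24; value = -19*exp(2)/24 + 427*exp(-4)/24

f has the shape v'r + vr' for v = 5*u**2/2 + 19*u/6 + 35/24 and r = exp(-2*u) — it is the derivative of the product v*r.
F(u) = (60*u**2 + 76*u + 35)*exp(-2*u)/24 is an antiderivative of f.
Check: d/du[(60*u**2 + 76*u + 35)*exp(-2*u)/24] = (-60*u**2 - 16*u + 3)*exp(-2*u)/12 = f(u).
F(2) = 427*exp(-4)/24; F(-1) = 19*exp(2)/24.
Integral = F(2) - F(-1) = -19*exp(2)/24 + 427*exp(-4)/24.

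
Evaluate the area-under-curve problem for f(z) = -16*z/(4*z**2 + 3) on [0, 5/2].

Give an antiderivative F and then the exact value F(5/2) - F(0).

Antiderivative: F(z) = -2*log(4*z**2 + 3); value = -2*log(28) + 2*log(3)

f matches the chain-rule pattern g'(h)*h' with inner function h(z) = 4*z**2 + 3; substituting u = h(z) collapses the integral.
F(z) = -2*log(4*z**2 + 3) is an antiderivative of f.
Check: d/dz[-2*log(4*z**2 + 3)] = -16*z/(4*z**2 + 3) = f(z).
F(5/2) = -2*log(28); F(0) = -2*log(3).
Integral = F(5/2) - F(0) = -2*log(28) + 2*log(3).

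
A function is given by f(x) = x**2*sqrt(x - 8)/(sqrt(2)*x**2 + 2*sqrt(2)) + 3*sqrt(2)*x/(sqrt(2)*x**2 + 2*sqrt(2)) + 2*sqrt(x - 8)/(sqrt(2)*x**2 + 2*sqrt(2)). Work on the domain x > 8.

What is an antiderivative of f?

An antiderivative is F(x) = 4*(x/2 - 4)**(3/2)/3 + 3*log(3*x**2/2 + 3)/2.

Integrate term by term and add the pieces.
Check: d/dx[4*(x/2 - 4)**(3/2)/3 + 3*log(3*x**2/2 + 3)/2] = (x**2*sqrt(x - 8) + 3*sqrt(2)*x + 2*sqrt(x - 8))/(sqrt(2)*x**2 + 2*sqrt(2)), which equals f(x).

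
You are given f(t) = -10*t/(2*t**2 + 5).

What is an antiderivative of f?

The substitution u = 2*t**2 + 5 works: f is exactly (dF/du)*(du/dt) for that inner function.
Check: d/dt[-5*log(2*t**2 + 5)/2] = -10*t/(2*t**2 + 5) = f(t).

An antiderivative is F(t) = -5*log(2*t**2 + 5)/2.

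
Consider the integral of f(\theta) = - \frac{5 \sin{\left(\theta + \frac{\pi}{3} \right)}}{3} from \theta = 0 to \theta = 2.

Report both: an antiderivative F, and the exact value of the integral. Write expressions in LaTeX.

Antiderivative: F(\theta) = \frac{5 \cos{\left(\theta + \frac{\pi}{3} \right)}}{3}; value = \frac{5 \cos{\left(\frac{\pi}{3} + 2 \right)}}{3} - \frac{5}{6}

Since d/d\theta undoes antidifferentiation here, F'(\theta) = f(\theta) is required of F(\theta).
F(\theta) = \frac{5 \cos{\left(\theta + \frac{\pi}{3} \right)}}{3} is an antiderivative of f.
Check: d/d\theta[\frac{5 \cos{\left(\theta + \frac{\pi}{3} \right)}}{3}] = - \frac{5 \sin{\left(\theta + \frac{\pi}{3} \right)}}{3} = f(\theta).
F(2) = \frac{5 \cos{\left(\frac{\pi}{3} + 2 \right)}}{3}; F(0) = \frac{5}{6}.
Integral = F(2) - F(0) = \frac{5 \cos{\left(\frac{\pi}{3} + 2 \right)}}{3} - \frac{5}{6}.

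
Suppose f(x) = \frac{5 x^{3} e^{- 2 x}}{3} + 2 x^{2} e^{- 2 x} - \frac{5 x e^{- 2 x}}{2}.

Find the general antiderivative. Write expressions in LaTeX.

F(x) = \frac{\left(- 10 x^{3} - 27 x^{2} - 12 x - 6\right) e^{- 2 x}}{12} + C

Recognize the product-rule pattern: f = u'v + uv' with u = - \frac{5 x^{3}}{6} - \frac{9 x^{2}}{4} - x - \frac{1}{2}, v = e^{- 2 x}, so integration by parts undoes it.
Check: d/dx[\frac{\left(- 10 x^{3} - 27 x^{2} - 12 x - 6\right) e^{- 2 x}}{12}] = \frac{\left(10 x^{3} + 12 x^{2} - 15 x\right) e^{- 2 x}}{6}, which equals f(x).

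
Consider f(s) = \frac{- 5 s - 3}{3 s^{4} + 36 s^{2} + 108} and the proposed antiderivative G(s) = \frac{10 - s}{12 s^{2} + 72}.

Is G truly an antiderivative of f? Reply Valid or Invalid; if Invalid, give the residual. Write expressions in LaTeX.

d/ds[G] = \frac{s^{2} - 20 s - 6}{12 s^{4} + 144 s^{2} + 432}
d/ds[G] - f(s) = \frac{1}{12 s^{2} + 72} != 0.

Invalid: d/ds[G] - f = \frac{1}{12 s^{2} + 72}, which is not 0.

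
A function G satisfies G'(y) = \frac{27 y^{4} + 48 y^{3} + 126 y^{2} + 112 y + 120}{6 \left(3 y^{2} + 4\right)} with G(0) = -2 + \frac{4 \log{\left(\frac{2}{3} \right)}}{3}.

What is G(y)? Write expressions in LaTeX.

G(y) = \frac{y^{3}}{2} + \frac{4 y^{2}}{3} + 5 y + \frac{4 \log{\left(3 y^{2} + 4 \right)}}{3} - \frac{4 \log{\left(6 \right)}}{3} - 2

A first test for any G(y): its y-derivative must equal the given G'(y).
A general antiderivative is \frac{y^{3}}{2} + \frac{4 y^{2}}{3} + 5 y + \frac{4 \log{\left(\frac{y^{2}}{2} + \frac{2}{3} \right)}}{3} - 1 + C.
The condition gives C = -2 + \frac{4 \log{\left(\frac{2}{3} \right)}}{3} - (-1 + \frac{4 \log{\left(\frac{2}{3} \right)}}{3}) = -1.
So G(y) = \frac{y^{3}}{2} + \frac{4 y^{2}}{3} + 5 y + \frac{4 \log{\left(3 y^{2} + 4 \right)}}{3} - \frac{4 \log{\left(6 \right)}}{3} - 2.
Check: d/dy[\frac{y^{3}}{2} + \frac{4 y^{2}}{3} + 5 y + \frac{4 \log{\left(3 y^{2} + 4 \right)}}{3} - \frac{4 \log{\left(6 \right)}}{3} - 2] = \frac{27 y^{4} + 48 y^{3} + 126 y^{2} + 112 y + 120}{18 y^{2} + 24}, which equals G'(y).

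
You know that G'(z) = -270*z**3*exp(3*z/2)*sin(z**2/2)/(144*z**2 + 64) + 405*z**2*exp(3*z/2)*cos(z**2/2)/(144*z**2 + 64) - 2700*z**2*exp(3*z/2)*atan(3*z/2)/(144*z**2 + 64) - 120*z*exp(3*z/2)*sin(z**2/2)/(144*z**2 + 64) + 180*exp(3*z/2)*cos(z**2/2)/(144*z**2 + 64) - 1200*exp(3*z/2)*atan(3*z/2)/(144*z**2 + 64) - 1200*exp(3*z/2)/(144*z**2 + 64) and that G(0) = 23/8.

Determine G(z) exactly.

Recognize the product-rule pattern: G'(z) = u'v + uv' with u = 15*cos(z**2/2)/8 - 25*atan(3*z/2)/2, v = exp(3*z/2), so integration by parts undoes it.
A general antiderivative is 5*(3*cos(z**2/2)/4 - 5*atan(3*z/2))*exp(3*z/2)/2 + C.
The condition gives C = 23/8 - (15/8) = 1.
So G(z) = 15*exp(3*z/2)*cos(z**2/2)/8 - 25*exp(3*z/2)*atan(3*z/2)/2 + 1.
Check: d/dz[15*exp(3*z/2)*cos(z**2/2)/8 - 25*exp(3*z/2)*atan(3*z/2)/2 + 1] = (-270*z**3*exp(3*z/2)*sin(z**2/2) + 405*z**2*exp(3*z/2)*cos(z**2/2) - 2700*z**2*exp(3*z/2)*atan(3*z/2) - 120*z*exp(3*z/2)*sin(z**2/2) + 180*exp(3*z/2)*cos(z**2/2) - 1200*exp(3*z/2)*atan(3*z/2) - 1200*exp(3*z/2))/(144*z**2 + 64), which equals G'(z).

G(z) = 15*exp(3*z/2)*cos(z**2/2)/8 - 25*exp(3*z/2)*atan(3*z/2)/2 + 1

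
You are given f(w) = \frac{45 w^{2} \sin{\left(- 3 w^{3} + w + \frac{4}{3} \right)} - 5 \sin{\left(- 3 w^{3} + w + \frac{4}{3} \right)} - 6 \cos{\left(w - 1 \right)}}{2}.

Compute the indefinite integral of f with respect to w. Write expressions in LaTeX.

A candidate is checked by its d/dw: the result must match f(w).
Check: d/dw[\frac{- 6 \sin{\left(w - 1 \right)} + 5 \cos{\left(- 3 w^{3} + w + \frac{4}{3} \right)}}{2}] = \frac{45 w^{2} \sin{\left(- 3 w^{3} + w + \frac{4}{3} \right)}}{2} - \frac{5 \sin{\left(- 3 w^{3} + w + \frac{4}{3} \right)}}{2} - 3 \cos{\left(w - 1 \right)}, which equals f(w).

F(w) = \frac{- 6 \sin{\left(w - 1 \right)} + 5 \cos{\left(- 3 w^{3} + w + \frac{4}{3} \right)}}{2} + C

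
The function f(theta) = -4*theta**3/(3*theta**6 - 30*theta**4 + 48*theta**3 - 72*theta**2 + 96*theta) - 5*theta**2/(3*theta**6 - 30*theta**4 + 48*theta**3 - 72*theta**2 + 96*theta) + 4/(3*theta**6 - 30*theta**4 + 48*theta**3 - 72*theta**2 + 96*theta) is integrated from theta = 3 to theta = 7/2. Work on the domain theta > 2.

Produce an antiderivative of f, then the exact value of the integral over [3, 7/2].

Antiderivative: F(theta) = (9*(theta - 2)*log(theta) - 4*(theta - 2)*log(theta - 2) - 5*(theta - 2)*log(theta + 4) + 18*sqrt(2)*(theta - 2)*atan(sqrt(2)*theta/2) + 48)/(216*(theta - 2)); value = -sqrt(2)*atan(3*sqrt(2)/2)/12 - 2/27 - 5*log(15/2)/216 - log(3)/24 - log(3/2)/54 + 5*log(7)/216 + log(7/2)/24 + sqrt(2)*atan(7*sqrt(2)/4)/12

Factor the denominator (3*theta*(theta - 2)**2*(theta + 4)*(theta**2 + 2)) and decompose: f = 1/(6*(theta**2 + 2)) - 5/(216*(theta + 4)) - 1/(54*(theta - 2)) - 2/(9*(theta - 2)**2) + 1/(24*theta); each piece integrates to a log, atan, or power term.
F(theta) = (9*(theta - 2)*log(theta) - 4*(theta - 2)*log(theta - 2) - 5*(theta - 2)*log(theta + 4) + 18*sqrt(2)*(theta - 2)*atan(sqrt(2)*theta/2) + 48)/(216*(theta - 2)) is an antiderivative of f.
Check: d/dtheta[(9*(theta - 2)*log(theta) - 4*(theta - 2)*log(theta - 2) - 5*(theta - 2)*log(theta + 4) + 18*sqrt(2)*(theta - 2)*atan(sqrt(2)*theta/2) + 48)/(216*(theta - 2))] = (-4*theta**3 - 5*theta**2 + 4)/(3*theta**6 - 30*theta**4 + 48*theta**3 - 72*theta**2 + 96*theta), which equals f(theta).
F(7/2) = -5*log(15/2)/216 - log(3/2)/54 + log(7/2)/24 + sqrt(2)*atan(7*sqrt(2)/4)/12 + 4/27; F(3) = -5*log(7)/216 + log(3)/24 + sqrt(2)*atan(3*sqrt(2)/2)/12 + 2/9.
Integral = F(7/2) - F(3) = -sqrt(2)*atan(3*sqrt(2)/2)/12 - 2/27 - 5*log(15/2)/216 - log(3)/24 - log(3/2)/54 + 5*log(7)/216 + log(7/2)/24 + sqrt(2)*atan(7*sqrt(2)/4)/12.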